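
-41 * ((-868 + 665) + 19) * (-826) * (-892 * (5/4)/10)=694794856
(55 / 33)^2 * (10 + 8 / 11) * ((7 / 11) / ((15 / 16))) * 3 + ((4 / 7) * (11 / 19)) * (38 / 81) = 4173688 / 68607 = 60.83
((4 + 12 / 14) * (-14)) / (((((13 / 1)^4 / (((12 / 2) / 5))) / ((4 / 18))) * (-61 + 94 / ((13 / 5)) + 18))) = 272 / 2932995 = 0.00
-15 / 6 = -5 / 2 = -2.50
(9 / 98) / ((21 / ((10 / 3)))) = 5 / 343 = 0.01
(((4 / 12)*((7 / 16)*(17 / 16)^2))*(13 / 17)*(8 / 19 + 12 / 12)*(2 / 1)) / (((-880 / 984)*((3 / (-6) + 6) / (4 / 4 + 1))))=-1712529 / 11770880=-0.15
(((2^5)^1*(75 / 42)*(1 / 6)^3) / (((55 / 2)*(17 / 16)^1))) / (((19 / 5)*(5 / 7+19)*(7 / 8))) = 6400 / 46334673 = 0.00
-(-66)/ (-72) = -11/ 12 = -0.92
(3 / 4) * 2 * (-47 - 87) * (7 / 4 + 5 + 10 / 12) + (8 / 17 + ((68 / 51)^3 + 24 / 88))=-30720869 / 20196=-1521.14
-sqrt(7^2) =-7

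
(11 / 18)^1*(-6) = -11 / 3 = -3.67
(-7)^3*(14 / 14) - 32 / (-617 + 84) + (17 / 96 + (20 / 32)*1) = -17506511 / 51168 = -342.14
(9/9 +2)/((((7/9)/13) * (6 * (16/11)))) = 1287/224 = 5.75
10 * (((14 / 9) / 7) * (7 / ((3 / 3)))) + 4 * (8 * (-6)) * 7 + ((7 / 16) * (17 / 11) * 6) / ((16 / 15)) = -16785853 / 12672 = -1324.64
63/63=1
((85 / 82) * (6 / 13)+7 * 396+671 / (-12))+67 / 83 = 1442564239 / 530868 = 2717.37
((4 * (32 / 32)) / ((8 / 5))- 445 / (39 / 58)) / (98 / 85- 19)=4371125 / 118326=36.94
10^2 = 100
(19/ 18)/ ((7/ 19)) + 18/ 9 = 613/ 126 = 4.87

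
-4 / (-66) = 2 / 33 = 0.06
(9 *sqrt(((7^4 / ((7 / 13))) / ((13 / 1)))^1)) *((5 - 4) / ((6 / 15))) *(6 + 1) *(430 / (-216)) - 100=-5906.87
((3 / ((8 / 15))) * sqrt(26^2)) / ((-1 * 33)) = -195 / 44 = -4.43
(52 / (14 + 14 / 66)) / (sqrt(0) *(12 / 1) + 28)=429 / 3283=0.13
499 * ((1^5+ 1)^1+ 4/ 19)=20958/ 19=1103.05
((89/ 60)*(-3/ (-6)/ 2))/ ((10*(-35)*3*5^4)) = -89/ 157500000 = -0.00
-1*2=-2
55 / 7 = 7.86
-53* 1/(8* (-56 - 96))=53/1216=0.04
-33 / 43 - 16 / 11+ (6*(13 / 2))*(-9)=-167074 / 473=-353.22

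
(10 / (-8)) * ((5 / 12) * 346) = -4325 / 24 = -180.21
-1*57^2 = -3249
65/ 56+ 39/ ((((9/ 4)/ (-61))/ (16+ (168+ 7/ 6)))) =-98673991/ 504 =-195781.73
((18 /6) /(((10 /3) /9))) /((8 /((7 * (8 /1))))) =567 /10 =56.70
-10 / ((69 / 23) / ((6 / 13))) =-20 / 13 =-1.54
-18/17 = -1.06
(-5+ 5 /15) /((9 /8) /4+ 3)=-1.42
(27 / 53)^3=0.13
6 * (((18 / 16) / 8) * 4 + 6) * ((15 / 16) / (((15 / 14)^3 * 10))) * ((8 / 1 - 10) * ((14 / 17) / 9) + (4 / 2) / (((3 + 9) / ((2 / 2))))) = -2401 / 48960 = -0.05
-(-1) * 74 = 74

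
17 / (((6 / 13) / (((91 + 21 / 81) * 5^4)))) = 170170000 / 81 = 2100864.20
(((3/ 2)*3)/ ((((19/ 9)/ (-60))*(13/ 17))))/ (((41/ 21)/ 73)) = -63328230/ 10127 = -6253.40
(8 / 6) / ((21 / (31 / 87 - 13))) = -4400 / 5481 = -0.80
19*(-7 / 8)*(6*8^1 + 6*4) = -1197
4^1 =4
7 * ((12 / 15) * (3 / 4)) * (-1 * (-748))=15708 / 5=3141.60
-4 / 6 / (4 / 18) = -3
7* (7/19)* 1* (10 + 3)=637/19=33.53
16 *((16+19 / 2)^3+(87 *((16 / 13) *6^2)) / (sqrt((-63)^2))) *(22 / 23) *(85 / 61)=45313035900 / 127673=354914.79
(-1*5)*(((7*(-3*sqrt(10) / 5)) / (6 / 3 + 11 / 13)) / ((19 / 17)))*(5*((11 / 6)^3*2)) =10295285*sqrt(10) / 25308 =1286.41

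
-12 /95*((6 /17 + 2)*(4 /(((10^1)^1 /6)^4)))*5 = -31104 /40375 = -0.77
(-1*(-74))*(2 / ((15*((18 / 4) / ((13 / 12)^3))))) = 81289 / 29160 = 2.79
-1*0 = 0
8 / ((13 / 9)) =72 / 13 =5.54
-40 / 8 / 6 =-5 / 6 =-0.83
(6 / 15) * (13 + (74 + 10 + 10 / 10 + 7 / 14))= 197 / 5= 39.40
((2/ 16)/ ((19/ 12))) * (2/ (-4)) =-0.04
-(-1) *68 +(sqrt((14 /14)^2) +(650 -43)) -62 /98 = 33093 /49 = 675.37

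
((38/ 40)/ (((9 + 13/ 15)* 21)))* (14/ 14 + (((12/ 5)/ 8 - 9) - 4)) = -2223/ 41440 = -0.05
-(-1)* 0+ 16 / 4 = 4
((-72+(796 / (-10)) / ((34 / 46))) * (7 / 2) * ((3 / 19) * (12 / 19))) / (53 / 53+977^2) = -962262 / 14644876525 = -0.00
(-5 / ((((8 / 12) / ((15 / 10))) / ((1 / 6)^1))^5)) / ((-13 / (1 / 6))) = 405 / 851968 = 0.00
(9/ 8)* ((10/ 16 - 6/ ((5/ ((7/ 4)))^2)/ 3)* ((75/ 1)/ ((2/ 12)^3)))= 6925.50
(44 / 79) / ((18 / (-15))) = -110 / 237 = -0.46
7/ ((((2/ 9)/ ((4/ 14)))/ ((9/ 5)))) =16.20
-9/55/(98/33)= -27/490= -0.06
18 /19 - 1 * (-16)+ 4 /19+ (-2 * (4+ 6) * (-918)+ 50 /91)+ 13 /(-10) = 317728083 /17290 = 18376.41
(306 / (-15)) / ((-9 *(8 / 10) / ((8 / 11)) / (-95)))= -6460 / 33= -195.76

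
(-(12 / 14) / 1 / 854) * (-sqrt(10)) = 3 * sqrt(10) / 2989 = 0.00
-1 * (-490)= 490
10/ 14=5/ 7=0.71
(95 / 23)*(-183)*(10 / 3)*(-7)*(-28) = -11358200 / 23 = -493834.78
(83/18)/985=83/17730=0.00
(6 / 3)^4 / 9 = 16 / 9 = 1.78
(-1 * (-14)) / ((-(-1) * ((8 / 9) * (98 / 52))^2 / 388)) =1327833 / 686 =1935.62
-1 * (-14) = 14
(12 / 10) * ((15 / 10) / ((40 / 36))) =81 / 50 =1.62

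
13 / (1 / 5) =65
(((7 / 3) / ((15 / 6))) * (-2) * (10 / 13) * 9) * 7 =-1176 / 13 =-90.46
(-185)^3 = -6331625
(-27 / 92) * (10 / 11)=-135 / 506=-0.27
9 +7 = 16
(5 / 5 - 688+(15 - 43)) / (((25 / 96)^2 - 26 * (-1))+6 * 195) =-6589440 / 11022961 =-0.60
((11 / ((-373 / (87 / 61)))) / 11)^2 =7569 / 517699009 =0.00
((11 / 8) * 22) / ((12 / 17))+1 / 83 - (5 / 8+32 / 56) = 1162087 / 27888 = 41.67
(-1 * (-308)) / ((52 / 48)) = 3696 / 13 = 284.31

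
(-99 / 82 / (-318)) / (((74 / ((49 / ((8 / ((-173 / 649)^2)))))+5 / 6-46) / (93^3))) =116781036767703 / 4774857895306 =24.46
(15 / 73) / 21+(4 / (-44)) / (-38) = 2601 / 213598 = 0.01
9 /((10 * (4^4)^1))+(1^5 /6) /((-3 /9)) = -1271 /2560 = -0.50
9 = 9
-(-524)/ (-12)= -131/ 3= -43.67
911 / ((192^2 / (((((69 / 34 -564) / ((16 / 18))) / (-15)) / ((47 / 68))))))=5802159 / 3850240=1.51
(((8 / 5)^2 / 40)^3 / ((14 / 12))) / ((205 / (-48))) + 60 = 60.00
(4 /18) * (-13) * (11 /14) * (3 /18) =-143 /378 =-0.38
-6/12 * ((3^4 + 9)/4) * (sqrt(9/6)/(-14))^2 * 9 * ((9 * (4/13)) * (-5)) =54675/5096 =10.73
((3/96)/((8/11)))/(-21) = -11/5376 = -0.00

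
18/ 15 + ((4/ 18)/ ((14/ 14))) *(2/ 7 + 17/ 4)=1391/ 630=2.21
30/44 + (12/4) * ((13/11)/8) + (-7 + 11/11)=-39/8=-4.88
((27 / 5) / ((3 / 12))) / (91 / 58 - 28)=-2088 / 2555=-0.82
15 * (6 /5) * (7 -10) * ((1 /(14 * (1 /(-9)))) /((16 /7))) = 243 /16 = 15.19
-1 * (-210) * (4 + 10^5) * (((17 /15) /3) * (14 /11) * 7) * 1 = 2332493296 /33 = 70681615.03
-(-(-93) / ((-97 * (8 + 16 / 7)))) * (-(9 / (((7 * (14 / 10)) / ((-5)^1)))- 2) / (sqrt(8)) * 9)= 30039 * sqrt(2) / 21728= 1.96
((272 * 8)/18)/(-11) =-1088/99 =-10.99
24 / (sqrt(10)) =12*sqrt(10) / 5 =7.59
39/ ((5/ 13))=507/ 5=101.40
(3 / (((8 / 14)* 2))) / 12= 7 / 32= 0.22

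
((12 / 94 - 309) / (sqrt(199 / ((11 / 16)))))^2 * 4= 2318176179 / 1758364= 1318.37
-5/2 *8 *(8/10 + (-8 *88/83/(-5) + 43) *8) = -594896/83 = -7167.42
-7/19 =-0.37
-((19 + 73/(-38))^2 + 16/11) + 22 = -4306867/15884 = -271.14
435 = 435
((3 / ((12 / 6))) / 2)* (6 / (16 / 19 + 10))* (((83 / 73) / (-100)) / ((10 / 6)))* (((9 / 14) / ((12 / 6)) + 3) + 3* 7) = -28996299 / 421064000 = -0.07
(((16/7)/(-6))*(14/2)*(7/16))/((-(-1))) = -1.17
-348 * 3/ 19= -1044/ 19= -54.95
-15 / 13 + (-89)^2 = 7919.85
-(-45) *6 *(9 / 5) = 486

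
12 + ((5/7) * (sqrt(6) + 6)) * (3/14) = 15 * sqrt(6)/98 + 633/49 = 13.29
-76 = -76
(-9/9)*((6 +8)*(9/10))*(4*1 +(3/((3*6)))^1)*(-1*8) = 420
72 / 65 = 1.11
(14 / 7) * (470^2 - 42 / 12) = 441793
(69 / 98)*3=207 / 98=2.11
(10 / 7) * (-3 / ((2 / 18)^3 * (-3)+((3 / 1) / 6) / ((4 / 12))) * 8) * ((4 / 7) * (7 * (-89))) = 41523840 / 5089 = 8159.53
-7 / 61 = -0.11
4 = 4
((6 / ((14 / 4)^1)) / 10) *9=54 / 35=1.54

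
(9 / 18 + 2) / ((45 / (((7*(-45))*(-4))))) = 70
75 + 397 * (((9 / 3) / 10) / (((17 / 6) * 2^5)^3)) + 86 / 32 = 15633591197 / 201236480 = 77.69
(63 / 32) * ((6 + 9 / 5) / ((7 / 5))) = 351 / 32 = 10.97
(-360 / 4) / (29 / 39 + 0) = -3510 / 29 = -121.03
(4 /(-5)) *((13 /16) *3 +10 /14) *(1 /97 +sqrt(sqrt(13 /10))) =-353 *10^(3 /4) *13^(1 /4) /1400-353 /13580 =-2.72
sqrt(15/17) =0.94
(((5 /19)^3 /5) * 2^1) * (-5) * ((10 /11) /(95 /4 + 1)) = -10000 /7469451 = -0.00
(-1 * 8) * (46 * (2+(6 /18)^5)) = -179216 /243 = -737.51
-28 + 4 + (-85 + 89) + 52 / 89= -1728 / 89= -19.42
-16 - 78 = -94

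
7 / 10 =0.70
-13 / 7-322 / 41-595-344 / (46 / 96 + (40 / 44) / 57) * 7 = -5468.22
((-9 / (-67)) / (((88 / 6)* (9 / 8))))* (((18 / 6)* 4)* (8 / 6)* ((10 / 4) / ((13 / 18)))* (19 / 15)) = 5472 / 9581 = 0.57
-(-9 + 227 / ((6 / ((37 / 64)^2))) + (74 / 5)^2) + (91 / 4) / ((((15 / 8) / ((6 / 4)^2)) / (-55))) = -1059339251 / 614400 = -1724.18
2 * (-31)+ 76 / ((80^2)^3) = -4063231999981 / 65536000000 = -62.00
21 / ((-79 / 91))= -24.19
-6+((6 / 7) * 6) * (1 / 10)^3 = -10491 / 1750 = -5.99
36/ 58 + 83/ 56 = 3415/ 1624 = 2.10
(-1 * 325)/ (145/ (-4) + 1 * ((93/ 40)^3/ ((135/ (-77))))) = 7.49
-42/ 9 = -14/ 3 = -4.67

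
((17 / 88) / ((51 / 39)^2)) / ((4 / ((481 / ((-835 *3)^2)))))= 81289 / 37549749600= 0.00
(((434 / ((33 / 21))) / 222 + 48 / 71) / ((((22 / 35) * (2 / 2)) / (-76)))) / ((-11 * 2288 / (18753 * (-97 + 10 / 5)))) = -65735022014725 / 4000038328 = -16433.60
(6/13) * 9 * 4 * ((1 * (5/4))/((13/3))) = 810/169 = 4.79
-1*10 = -10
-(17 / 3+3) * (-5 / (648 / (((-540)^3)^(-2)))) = 13 / 4820130755942400000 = 0.00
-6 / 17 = -0.35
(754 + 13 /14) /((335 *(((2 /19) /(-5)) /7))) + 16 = -196523 /268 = -733.29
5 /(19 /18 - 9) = -90 /143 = -0.63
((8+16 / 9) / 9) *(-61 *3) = -5368 / 27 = -198.81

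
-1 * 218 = -218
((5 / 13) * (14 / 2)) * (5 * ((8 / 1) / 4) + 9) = 665 / 13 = 51.15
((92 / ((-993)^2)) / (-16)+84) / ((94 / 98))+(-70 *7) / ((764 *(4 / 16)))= 3009918301439 / 35407047492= 85.01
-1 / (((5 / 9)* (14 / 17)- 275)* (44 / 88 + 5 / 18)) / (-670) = -1377 / 197003450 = -0.00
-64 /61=-1.05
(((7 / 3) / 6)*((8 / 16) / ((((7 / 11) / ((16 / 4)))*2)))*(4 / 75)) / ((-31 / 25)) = -22 / 837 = -0.03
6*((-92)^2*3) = 152352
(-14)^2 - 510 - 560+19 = -855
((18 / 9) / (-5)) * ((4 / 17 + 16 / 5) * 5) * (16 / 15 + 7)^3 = -1034591624 / 286875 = -3606.42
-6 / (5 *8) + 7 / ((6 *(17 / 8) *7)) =-73 / 1020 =-0.07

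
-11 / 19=-0.58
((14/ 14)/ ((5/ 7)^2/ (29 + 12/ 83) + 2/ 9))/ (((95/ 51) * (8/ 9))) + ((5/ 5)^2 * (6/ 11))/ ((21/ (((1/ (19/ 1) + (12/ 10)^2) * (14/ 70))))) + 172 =65298116067453/ 374143231000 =174.53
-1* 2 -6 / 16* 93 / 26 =-695 / 208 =-3.34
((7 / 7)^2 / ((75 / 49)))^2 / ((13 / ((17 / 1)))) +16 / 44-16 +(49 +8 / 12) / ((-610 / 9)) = -1551589711 / 98133750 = -15.81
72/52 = 18/13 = 1.38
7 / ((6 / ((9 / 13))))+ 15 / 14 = 171 / 91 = 1.88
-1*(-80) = 80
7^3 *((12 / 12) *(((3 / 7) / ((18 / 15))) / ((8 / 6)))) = 735 / 8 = 91.88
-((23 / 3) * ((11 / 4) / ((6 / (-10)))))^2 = -1234.74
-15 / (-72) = 5 / 24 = 0.21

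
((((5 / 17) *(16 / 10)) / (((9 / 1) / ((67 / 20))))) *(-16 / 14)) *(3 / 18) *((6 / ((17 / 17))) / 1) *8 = -8576 / 5355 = -1.60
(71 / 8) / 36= 71 / 288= 0.25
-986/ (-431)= 986/ 431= 2.29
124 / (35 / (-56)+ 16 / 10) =4960 / 39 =127.18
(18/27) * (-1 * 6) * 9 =-36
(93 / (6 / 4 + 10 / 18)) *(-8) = -13392 / 37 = -361.95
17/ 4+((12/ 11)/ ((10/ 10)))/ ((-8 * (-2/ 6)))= 205/ 44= 4.66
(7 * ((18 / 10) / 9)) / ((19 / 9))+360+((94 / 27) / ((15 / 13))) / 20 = 27764639 / 76950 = 360.81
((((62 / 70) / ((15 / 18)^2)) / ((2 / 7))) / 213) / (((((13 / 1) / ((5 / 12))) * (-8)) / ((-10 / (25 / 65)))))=31 / 14200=0.00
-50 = -50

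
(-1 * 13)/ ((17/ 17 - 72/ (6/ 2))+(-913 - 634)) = 13/ 1570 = 0.01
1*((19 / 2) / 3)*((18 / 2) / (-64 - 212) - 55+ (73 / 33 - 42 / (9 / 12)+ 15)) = -5411941 / 18216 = -297.10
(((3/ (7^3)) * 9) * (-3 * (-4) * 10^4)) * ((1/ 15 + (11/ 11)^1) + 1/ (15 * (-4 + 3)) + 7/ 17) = 77760000/ 5831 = 13335.62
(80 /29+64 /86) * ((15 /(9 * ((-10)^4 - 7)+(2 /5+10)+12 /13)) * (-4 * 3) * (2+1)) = -153316800 /7290761327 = -0.02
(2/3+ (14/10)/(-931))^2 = 1760929/3980025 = 0.44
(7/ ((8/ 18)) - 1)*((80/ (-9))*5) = -5900/ 9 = -655.56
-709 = -709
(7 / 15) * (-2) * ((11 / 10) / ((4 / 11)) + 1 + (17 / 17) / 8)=-581 / 150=-3.87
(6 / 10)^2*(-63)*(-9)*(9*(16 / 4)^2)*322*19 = 4495702176 / 25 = 179828087.04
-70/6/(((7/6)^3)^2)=-77760/16807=-4.63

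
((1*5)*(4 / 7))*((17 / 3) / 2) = 170 / 21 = 8.10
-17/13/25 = -17/325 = -0.05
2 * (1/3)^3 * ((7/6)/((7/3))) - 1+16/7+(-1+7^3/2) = 64949/378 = 171.82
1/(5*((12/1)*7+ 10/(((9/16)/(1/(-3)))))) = 27/10540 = 0.00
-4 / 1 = -4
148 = 148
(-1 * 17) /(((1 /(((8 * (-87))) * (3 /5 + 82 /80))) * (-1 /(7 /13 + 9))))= -183396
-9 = -9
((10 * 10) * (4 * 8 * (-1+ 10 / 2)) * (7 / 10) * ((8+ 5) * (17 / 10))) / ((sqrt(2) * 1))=99008 * sqrt(2)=140018.46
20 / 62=10 / 31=0.32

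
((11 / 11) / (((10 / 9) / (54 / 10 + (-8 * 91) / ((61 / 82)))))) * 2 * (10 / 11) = -5342994 / 3355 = -1592.55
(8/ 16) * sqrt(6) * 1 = sqrt(6)/ 2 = 1.22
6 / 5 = 1.20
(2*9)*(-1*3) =-54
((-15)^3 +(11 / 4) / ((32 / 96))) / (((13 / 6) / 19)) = -29523.81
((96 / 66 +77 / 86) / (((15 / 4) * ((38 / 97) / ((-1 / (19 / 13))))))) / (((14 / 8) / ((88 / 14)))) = -786864 / 200165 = -3.93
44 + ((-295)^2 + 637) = 87706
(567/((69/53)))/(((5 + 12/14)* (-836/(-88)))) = 140238/17917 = 7.83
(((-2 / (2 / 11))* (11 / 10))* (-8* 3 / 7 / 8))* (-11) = -3993 / 70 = -57.04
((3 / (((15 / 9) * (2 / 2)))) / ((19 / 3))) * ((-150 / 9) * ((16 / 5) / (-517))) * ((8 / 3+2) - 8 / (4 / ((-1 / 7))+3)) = 3264 / 22325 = 0.15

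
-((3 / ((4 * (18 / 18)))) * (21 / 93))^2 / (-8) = 441 / 123008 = 0.00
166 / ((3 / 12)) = 664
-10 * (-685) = 6850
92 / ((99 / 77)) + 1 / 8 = 71.68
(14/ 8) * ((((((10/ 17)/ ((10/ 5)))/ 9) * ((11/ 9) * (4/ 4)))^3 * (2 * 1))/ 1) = 1164625/ 5221939266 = 0.00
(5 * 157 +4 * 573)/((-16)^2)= 3077/256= 12.02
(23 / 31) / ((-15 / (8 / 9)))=-184 / 4185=-0.04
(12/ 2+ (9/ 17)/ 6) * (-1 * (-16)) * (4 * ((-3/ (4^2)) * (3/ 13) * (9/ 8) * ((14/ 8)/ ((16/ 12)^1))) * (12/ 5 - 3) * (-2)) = -29.87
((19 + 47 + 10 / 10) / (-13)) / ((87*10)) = -67 / 11310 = -0.01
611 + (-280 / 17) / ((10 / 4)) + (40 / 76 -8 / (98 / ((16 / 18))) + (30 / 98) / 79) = 6806593466 / 11252997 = 604.87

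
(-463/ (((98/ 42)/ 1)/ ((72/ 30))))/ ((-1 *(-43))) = -16668/ 1505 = -11.08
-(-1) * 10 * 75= 750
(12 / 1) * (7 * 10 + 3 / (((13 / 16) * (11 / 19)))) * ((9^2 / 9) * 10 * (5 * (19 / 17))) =1120597200 / 2431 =460961.42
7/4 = 1.75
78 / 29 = 2.69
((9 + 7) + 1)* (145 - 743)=-10166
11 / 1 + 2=13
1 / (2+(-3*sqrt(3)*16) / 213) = 0.62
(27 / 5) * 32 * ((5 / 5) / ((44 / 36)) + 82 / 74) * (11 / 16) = 42336 / 185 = 228.84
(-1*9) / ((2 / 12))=-54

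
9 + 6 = 15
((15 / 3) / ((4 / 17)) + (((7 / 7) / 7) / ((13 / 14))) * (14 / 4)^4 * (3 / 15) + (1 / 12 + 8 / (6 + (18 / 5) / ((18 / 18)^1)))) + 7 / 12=14231 / 520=27.37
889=889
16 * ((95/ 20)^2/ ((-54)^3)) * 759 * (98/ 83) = -4475317/ 2178252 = -2.05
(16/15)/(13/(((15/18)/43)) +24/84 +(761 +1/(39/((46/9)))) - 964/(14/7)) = 13104/11673413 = 0.00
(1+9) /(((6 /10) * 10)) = 5 /3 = 1.67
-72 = -72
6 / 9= 0.67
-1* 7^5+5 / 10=-33613 / 2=-16806.50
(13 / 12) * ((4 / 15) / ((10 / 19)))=247 / 450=0.55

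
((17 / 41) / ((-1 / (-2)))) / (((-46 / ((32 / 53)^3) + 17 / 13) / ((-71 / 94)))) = 257081344 / 85242184265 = 0.00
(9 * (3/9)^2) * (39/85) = 39/85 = 0.46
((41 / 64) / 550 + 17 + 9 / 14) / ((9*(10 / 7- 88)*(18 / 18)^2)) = -4347487 / 191980800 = -0.02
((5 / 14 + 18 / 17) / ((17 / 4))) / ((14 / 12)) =4044 / 14161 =0.29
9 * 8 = 72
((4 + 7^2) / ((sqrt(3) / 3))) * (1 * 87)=4611 * sqrt(3)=7986.49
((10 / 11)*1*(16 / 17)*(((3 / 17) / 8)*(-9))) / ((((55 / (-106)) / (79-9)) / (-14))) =-11219040 / 34969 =-320.83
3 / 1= 3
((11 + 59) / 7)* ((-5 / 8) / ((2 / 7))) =-175 / 8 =-21.88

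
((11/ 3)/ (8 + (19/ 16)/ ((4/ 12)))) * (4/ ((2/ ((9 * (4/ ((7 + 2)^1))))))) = 1408/ 555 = 2.54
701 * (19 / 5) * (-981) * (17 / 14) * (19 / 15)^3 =-169280853913 / 26250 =-6448794.43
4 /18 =2 /9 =0.22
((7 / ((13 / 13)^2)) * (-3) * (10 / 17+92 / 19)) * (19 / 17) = -36834 / 289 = -127.45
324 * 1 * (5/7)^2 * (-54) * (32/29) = -13996800/1421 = -9849.96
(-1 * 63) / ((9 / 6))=-42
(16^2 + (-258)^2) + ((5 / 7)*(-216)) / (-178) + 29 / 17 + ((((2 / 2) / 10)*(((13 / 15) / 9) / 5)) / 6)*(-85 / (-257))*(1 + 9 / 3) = 368314073274086 / 5511821175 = 66822.57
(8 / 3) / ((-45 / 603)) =-536 / 15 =-35.73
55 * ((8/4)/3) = 110/3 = 36.67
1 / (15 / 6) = 2 / 5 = 0.40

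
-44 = -44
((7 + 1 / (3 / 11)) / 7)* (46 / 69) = 64 / 63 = 1.02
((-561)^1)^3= -176558481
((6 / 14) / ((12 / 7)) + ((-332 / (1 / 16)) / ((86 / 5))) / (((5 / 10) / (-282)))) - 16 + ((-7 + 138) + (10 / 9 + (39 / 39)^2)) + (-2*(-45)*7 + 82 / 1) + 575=175588.55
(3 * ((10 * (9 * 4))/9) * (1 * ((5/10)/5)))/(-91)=-12/91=-0.13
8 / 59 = 0.14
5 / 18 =0.28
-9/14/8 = -9/112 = -0.08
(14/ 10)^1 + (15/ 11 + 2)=262/ 55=4.76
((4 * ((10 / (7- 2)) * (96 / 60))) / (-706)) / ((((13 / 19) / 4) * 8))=-304 / 22945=-0.01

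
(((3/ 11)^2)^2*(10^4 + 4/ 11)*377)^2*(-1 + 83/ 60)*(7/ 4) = 37848993204932530803/ 129687123005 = 291848506.84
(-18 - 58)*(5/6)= -190/3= -63.33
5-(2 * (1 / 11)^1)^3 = 6647 / 1331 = 4.99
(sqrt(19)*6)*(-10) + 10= 10 - 60*sqrt(19)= -251.53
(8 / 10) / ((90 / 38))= 0.34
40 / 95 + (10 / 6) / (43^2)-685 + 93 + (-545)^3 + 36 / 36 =-17060936167417 / 105393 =-161879215.58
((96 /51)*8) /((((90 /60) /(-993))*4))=-42368 /17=-2492.24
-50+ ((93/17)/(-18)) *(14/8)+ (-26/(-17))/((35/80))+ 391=982361/2856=343.96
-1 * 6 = -6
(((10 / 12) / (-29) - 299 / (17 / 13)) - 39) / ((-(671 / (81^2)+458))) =1731633795 / 2963530474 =0.58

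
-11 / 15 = -0.73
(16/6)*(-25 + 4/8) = -196/3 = -65.33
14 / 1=14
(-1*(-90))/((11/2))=180/11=16.36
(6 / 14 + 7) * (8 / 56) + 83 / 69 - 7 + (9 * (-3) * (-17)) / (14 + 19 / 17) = 22266859 / 868917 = 25.63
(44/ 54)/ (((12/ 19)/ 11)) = 2299/ 162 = 14.19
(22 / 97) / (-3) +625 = 181853 / 291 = 624.92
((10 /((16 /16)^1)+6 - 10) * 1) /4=3 /2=1.50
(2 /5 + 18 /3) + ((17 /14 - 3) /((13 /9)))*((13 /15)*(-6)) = 449 /35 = 12.83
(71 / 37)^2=5041 / 1369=3.68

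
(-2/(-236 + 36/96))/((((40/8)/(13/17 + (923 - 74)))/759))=175432224/160225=1094.91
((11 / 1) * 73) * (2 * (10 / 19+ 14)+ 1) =458513 / 19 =24132.26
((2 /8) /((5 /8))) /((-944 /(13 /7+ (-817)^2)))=-1168109 /4130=-282.84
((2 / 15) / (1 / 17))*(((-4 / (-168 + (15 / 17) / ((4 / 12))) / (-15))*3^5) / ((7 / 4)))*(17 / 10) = -707472 / 819875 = -0.86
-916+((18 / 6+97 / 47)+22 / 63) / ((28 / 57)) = -6252511 / 6909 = -904.98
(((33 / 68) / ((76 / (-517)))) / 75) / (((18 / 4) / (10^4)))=-97.82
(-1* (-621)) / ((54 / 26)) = 299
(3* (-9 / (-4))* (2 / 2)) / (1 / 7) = 189 / 4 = 47.25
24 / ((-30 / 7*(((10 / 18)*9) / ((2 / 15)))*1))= -56 / 375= -0.15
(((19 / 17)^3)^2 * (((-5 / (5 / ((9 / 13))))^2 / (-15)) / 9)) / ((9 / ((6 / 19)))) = -4952198 / 20396245805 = -0.00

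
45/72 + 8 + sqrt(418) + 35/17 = 1453/136 + sqrt(418) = 31.13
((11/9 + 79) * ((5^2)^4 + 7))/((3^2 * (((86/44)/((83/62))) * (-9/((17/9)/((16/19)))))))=-5198264000831/8745813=-594371.73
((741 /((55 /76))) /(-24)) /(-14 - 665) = 4693 /74690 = 0.06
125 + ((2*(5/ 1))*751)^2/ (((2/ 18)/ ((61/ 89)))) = 30963666025/ 89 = 347906359.83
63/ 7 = 9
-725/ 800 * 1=-29/ 32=-0.91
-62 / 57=-1.09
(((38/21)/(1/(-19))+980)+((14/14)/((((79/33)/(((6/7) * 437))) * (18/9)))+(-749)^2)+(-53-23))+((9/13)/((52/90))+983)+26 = 562959.05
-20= -20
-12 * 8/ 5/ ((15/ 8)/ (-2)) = 512/ 25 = 20.48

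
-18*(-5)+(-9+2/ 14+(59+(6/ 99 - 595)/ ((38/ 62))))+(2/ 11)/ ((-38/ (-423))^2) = -12251173/ 15162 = -808.02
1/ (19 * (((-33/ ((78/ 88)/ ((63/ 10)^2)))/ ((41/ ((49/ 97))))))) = -1292525/ 447111819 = -0.00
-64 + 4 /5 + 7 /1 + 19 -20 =-286 /5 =-57.20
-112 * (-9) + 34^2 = 2164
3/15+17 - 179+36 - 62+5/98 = -187.75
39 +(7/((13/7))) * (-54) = -2139/13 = -164.54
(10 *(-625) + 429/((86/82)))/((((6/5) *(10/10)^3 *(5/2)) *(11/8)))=-2009288/1419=-1415.99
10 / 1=10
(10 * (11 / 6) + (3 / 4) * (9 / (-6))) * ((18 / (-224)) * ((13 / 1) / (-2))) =2301 / 256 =8.99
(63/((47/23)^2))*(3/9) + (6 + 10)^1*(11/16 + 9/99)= 424832/24299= 17.48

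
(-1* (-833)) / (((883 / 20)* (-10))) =-1666 / 883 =-1.89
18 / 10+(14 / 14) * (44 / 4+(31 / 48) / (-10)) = 6113 / 480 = 12.74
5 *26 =130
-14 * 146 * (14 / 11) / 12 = -7154 / 33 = -216.79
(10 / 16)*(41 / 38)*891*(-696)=-15890985 / 38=-418183.82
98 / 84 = 7 / 6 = 1.17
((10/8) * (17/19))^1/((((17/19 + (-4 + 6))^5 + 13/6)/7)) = 232622985/6103791074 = 0.04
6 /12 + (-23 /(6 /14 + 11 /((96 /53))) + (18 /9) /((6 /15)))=17147 /8738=1.96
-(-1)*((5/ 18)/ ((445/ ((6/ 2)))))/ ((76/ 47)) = 47/ 40584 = 0.00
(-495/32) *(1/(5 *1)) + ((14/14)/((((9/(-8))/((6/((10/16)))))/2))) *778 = -6374861/480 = -13280.96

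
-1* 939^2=-881721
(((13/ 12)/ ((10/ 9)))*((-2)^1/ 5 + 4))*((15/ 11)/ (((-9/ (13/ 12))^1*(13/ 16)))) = -39/ 55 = -0.71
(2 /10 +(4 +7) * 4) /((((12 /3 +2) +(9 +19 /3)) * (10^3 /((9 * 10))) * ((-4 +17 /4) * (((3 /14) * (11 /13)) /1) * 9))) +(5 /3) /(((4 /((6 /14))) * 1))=0.64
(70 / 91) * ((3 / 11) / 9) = 10 / 429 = 0.02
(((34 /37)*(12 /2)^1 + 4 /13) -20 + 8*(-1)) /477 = -3556 /76479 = -0.05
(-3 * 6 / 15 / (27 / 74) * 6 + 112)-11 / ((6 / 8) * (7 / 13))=2276 / 35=65.03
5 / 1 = 5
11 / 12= 0.92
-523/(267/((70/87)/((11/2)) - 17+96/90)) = 39507943/1277595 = 30.92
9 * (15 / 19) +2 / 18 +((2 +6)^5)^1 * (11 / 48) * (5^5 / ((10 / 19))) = 7624321234 / 171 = 44586673.88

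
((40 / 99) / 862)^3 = 8000 / 77685040104309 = 0.00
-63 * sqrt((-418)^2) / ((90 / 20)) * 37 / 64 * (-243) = 13153833 / 16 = 822114.56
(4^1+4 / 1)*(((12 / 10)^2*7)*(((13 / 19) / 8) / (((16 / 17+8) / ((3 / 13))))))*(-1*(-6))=9639 / 9025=1.07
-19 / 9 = -2.11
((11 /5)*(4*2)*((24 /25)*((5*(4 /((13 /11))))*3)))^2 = 77720518656 /105625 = 735815.56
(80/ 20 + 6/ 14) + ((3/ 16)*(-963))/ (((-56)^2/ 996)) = -663809/ 12544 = -52.92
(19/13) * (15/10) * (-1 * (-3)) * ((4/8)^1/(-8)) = -171/416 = -0.41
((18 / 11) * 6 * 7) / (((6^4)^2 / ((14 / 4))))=0.00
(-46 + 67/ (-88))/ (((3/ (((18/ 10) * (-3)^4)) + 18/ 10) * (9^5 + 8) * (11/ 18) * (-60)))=2999835/ 252907586624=0.00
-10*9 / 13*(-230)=20700 / 13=1592.31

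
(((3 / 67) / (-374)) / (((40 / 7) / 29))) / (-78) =203 / 26060320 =0.00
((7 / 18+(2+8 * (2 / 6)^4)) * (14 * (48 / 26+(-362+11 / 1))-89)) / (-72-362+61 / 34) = 34098481 / 1190295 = 28.65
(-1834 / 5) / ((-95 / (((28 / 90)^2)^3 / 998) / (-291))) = -669744697664 / 656066682421875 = -0.00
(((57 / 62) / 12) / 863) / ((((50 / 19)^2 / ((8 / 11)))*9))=6859 / 6621367500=0.00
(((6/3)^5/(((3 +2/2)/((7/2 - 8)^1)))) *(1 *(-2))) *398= 28656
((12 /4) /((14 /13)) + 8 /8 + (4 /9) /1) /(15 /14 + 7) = 533 /1017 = 0.52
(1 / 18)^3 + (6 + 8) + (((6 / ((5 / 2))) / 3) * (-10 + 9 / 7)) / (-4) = 3213467 / 204120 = 15.74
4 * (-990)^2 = 3920400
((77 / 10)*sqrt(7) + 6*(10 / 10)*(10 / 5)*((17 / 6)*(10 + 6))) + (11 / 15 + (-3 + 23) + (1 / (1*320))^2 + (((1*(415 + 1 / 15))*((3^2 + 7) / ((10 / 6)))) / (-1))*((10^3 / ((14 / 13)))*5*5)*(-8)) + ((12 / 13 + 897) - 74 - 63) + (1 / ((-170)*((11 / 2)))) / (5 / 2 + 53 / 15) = 77*sqrt(7) / 10 + 700193324075613146791 / 946199654400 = 740005917.46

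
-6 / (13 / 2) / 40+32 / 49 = 4013 / 6370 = 0.63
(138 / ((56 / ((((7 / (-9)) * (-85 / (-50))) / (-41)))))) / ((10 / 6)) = 391 / 8200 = 0.05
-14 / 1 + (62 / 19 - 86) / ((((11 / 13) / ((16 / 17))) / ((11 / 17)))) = -403850 / 5491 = -73.55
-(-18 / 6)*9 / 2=13.50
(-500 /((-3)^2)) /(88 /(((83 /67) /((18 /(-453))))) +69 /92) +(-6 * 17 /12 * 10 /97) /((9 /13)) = 463317395 /18141813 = 25.54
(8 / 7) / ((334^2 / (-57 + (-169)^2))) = 8144 / 27889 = 0.29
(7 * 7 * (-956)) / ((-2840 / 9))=105399 / 710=148.45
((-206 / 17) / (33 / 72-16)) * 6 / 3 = 9888 / 6341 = 1.56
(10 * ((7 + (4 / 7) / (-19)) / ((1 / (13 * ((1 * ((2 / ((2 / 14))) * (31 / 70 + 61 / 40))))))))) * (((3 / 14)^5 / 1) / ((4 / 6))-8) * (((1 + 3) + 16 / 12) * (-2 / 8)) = 1002358776315 / 3764768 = 266247.16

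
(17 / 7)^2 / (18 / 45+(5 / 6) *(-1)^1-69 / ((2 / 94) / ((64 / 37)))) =-320790 / 305125009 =-0.00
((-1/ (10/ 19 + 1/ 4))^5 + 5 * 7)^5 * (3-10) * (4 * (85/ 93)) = -4561381652450872474483260003993043213440540171826329540/ 5789778975665430014846530942270507350031366469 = -787833468.54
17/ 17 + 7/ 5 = 12/ 5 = 2.40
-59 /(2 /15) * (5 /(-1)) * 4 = 8850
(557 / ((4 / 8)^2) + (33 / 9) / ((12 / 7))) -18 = 79637 / 36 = 2212.14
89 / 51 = 1.75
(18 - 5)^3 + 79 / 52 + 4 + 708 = 151347 / 52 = 2910.52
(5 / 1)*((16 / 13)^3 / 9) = 1.04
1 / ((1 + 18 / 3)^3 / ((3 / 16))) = 3 / 5488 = 0.00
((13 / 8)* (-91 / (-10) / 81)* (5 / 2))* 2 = 1183 / 1296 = 0.91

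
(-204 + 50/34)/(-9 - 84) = 3443/1581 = 2.18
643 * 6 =3858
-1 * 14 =-14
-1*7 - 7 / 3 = -28 / 3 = -9.33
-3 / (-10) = 3 / 10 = 0.30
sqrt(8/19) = 2 * sqrt(38)/19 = 0.65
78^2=6084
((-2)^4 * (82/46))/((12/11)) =1804/69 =26.14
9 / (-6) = -3 / 2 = -1.50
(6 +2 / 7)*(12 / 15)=176 / 35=5.03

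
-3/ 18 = -1/ 6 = -0.17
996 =996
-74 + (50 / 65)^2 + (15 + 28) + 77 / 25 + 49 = 91563 / 4225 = 21.67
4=4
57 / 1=57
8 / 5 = 1.60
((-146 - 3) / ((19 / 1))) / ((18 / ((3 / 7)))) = -149 / 798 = -0.19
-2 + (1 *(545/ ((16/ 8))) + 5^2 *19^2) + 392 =19375/ 2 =9687.50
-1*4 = -4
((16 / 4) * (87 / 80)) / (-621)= -29 / 4140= -0.01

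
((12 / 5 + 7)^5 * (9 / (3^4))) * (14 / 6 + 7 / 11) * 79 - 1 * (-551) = 1776100441069 / 928125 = 1913643.57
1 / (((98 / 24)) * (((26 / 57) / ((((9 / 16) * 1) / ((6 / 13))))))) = 513 / 784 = 0.65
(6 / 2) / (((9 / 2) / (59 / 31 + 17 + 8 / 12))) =3640 / 279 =13.05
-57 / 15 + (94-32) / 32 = -149 / 80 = -1.86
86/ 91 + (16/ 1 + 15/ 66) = 34379/ 2002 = 17.17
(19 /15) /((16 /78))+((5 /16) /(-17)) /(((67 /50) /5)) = 34776 /5695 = 6.11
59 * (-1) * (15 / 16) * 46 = -20355 / 8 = -2544.38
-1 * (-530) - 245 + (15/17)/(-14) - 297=-2871/238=-12.06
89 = 89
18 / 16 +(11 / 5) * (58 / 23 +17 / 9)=89659 / 8280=10.83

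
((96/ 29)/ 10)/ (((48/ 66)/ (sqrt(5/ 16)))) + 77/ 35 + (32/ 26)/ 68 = 33 * sqrt(5)/ 290 + 2451/ 1105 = 2.47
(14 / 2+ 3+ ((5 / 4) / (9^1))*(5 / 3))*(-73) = -746.90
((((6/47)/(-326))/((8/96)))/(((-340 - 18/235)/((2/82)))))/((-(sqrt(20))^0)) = -90/267045997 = -0.00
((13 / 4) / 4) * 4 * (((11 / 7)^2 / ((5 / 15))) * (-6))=-144.46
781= 781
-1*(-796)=796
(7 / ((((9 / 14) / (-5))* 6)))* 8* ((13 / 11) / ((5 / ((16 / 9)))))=-81536 / 2673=-30.50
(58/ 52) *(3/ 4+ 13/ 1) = 1595/ 104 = 15.34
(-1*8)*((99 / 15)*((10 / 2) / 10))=-132 / 5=-26.40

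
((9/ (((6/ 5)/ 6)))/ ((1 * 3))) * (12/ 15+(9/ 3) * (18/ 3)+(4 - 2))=312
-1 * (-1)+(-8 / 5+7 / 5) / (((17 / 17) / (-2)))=7 / 5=1.40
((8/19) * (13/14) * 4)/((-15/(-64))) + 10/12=9983/1330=7.51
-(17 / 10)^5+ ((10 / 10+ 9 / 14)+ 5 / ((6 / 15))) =-38999 / 700000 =-0.06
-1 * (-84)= 84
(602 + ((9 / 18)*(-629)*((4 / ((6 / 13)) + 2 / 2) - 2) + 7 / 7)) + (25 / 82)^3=-2990848841 / 1654104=-1808.14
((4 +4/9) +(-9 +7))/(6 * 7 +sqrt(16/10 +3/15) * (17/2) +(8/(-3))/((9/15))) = 148720/2074199-20196 * sqrt(5)/2074199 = 0.05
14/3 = 4.67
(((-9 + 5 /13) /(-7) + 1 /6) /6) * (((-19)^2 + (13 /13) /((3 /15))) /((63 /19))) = 126331 /4914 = 25.71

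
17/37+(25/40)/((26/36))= 2549/1924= 1.32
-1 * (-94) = 94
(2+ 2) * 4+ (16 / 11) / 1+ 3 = 225 / 11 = 20.45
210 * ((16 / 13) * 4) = 13440 / 13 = 1033.85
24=24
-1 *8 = -8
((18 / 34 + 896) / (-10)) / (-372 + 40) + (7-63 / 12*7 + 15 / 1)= -817249 / 56440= -14.48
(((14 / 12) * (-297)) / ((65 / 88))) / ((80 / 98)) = -373527 / 650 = -574.66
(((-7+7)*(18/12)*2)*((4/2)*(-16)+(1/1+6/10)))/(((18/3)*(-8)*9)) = 0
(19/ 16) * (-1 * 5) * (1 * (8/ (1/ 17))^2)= -109820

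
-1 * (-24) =24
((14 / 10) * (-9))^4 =15752961 / 625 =25204.74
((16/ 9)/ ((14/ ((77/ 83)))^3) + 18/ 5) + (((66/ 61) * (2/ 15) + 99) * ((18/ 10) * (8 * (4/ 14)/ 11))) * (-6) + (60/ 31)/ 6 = -372221148417938/ 1702967516775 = -218.57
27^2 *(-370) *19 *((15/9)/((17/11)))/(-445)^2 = -3758238/134657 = -27.91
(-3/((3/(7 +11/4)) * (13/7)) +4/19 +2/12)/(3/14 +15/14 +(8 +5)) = -7777/22800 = -0.34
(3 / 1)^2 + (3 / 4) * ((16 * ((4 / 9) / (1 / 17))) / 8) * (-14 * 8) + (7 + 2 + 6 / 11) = -41276 / 33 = -1250.79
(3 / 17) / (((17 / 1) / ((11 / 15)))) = 11 / 1445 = 0.01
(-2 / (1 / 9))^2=324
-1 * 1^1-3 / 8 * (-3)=1 / 8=0.12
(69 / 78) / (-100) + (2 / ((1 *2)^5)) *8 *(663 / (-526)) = -436999 / 683800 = -0.64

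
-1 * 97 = -97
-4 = -4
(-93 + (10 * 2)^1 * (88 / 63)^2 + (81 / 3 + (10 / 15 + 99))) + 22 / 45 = 1452217 / 19845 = 73.18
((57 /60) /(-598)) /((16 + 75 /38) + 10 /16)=-361 /4226365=-0.00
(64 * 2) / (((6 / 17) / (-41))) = -44608 / 3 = -14869.33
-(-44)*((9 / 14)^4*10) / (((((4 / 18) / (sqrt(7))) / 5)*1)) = 16238475*sqrt(7) / 9604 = 4473.45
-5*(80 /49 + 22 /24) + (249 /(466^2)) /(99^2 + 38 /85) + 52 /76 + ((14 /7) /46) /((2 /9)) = -11.87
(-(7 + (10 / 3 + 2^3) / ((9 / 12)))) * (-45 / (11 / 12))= 11940 / 11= 1085.45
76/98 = 38/49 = 0.78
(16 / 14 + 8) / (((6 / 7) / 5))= 160 / 3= 53.33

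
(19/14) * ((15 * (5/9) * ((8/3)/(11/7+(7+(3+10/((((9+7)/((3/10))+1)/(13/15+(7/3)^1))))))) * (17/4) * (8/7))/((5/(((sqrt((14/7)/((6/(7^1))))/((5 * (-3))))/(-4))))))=105298 * sqrt(21)/7867125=0.06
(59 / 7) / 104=0.08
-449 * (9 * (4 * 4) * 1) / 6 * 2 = -21552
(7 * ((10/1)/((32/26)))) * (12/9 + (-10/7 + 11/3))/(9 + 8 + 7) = 1625/192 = 8.46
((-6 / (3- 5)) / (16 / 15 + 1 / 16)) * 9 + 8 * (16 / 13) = 118928 / 3523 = 33.76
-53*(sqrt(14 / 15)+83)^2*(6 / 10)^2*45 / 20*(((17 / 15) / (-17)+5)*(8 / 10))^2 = -359937282864 / 78125 - 578134176*sqrt(210) / 78125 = -4714435.11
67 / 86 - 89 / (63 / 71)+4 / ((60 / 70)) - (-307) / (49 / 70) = 1862251 / 5418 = 343.72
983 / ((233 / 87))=85521 / 233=367.04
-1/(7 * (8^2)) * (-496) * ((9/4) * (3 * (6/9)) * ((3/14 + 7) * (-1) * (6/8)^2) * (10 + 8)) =-2282499/6272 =-363.92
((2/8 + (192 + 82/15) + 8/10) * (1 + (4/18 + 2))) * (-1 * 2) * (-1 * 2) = 2558.66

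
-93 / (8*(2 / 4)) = -93 / 4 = -23.25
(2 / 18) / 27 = 1 / 243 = 0.00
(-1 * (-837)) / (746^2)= 0.00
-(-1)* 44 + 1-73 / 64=2807 / 64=43.86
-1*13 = -13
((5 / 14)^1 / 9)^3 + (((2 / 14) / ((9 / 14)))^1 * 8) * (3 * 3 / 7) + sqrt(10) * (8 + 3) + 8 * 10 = 11 * sqrt(10) + 164602493 / 2000376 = 117.07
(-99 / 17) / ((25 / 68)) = -396 / 25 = -15.84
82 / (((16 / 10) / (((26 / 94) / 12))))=1.18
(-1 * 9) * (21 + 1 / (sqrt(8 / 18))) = -405 / 2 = -202.50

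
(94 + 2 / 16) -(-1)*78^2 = 49425 / 8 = 6178.12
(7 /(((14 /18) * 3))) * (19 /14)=57 /14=4.07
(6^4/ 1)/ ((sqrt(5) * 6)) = 216 * sqrt(5)/ 5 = 96.60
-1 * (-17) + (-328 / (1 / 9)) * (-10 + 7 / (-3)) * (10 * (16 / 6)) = 970897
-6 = -6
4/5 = 0.80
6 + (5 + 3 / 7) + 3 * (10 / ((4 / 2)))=185 / 7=26.43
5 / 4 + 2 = 13 / 4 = 3.25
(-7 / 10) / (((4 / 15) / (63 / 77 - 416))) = 95907 / 88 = 1089.85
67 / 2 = 33.50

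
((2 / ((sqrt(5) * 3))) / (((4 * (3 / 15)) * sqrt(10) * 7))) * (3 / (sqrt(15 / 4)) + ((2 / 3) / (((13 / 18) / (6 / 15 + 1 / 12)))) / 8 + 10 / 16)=0.04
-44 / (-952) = 11 / 238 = 0.05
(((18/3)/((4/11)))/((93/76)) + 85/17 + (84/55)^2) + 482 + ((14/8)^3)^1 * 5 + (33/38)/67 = 4046364188917/7640036800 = 529.63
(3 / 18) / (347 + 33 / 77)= 7 / 14592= 0.00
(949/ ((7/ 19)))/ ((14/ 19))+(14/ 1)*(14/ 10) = 1722549/ 490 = 3515.41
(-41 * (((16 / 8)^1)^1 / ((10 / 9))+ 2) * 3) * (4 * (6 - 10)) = 7478.40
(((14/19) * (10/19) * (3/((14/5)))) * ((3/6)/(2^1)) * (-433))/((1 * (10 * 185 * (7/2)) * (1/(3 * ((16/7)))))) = -31176/654493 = -0.05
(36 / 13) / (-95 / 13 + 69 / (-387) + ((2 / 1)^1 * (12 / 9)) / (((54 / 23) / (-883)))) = -62694 / 22874941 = -0.00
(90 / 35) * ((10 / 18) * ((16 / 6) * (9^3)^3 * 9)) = 92980917360 / 7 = 13282988194.29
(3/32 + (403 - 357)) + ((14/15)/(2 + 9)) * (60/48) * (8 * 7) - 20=33827/1056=32.03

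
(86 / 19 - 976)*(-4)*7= 516824 / 19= 27201.26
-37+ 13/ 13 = -36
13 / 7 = 1.86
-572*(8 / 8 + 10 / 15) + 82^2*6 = 118172 / 3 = 39390.67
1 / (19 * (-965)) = -1 / 18335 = -0.00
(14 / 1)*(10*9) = 1260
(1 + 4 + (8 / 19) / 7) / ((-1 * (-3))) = 673 / 399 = 1.69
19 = 19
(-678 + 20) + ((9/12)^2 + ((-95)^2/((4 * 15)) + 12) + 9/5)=-118373/240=-493.22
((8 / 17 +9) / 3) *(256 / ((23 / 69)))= 41216 / 17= 2424.47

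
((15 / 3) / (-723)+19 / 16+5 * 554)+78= 32959321 / 11568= 2849.18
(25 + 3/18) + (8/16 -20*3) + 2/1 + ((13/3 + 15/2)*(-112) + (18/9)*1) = -4067/3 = -1355.67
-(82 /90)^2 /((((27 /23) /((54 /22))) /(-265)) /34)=69670726 /4455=15638.77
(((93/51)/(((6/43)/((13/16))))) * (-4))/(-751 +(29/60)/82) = 3552445/62813147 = 0.06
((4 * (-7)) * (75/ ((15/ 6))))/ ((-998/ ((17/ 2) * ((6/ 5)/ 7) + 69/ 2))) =15102/ 499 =30.26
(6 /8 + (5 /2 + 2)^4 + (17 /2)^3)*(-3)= -49197 /16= -3074.81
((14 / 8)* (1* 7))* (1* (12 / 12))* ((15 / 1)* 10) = 3675 / 2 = 1837.50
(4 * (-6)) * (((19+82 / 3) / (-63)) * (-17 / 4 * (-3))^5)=5328723321 / 896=5947235.85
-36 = -36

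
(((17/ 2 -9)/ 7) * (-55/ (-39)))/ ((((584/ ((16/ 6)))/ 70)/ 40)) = -11000/ 8541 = -1.29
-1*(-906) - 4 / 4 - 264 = 641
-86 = -86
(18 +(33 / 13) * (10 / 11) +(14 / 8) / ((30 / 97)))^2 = 674.23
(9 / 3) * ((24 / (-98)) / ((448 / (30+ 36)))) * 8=-297 / 343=-0.87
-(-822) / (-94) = -411 / 47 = -8.74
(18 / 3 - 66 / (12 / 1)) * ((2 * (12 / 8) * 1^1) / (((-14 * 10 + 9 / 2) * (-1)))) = 3 / 271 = 0.01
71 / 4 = 17.75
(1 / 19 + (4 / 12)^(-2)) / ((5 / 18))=32.59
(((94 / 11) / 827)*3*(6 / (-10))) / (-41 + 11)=141 / 227425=0.00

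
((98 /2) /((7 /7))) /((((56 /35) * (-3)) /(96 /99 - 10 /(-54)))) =-84035 /7128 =-11.79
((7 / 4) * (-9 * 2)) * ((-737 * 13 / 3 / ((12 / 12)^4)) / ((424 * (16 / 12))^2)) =1810809 / 5752832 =0.31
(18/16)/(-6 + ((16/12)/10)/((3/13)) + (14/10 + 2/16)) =-405/1403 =-0.29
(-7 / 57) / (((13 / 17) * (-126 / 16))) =136 / 6669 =0.02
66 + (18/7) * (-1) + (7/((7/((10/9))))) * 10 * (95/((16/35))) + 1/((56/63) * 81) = 398575/168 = 2372.47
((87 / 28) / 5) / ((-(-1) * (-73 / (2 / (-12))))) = 29 / 20440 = 0.00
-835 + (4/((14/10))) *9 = -5665/7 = -809.29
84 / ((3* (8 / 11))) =77 / 2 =38.50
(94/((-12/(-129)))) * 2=2021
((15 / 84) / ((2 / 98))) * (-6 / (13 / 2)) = -105 / 13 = -8.08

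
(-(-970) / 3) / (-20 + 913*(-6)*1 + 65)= -970 / 16299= -0.06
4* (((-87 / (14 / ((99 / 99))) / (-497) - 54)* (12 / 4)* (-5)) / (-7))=-11269350 / 24353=-462.75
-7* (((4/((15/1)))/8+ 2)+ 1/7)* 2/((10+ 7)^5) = -457/21297855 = -0.00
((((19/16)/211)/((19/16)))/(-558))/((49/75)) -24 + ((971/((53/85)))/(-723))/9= -24.24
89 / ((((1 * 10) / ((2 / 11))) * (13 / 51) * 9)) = 1513 / 2145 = 0.71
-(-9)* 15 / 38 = 135 / 38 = 3.55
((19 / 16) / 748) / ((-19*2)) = -1 / 23936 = -0.00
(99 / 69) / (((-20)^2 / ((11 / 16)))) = 363 / 147200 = 0.00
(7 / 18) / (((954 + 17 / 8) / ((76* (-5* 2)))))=-21280 / 68841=-0.31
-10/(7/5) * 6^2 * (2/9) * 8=-3200/7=-457.14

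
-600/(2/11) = -3300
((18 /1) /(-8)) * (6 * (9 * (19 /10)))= -4617 /20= -230.85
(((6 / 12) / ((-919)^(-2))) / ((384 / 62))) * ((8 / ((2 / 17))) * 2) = 9272575.98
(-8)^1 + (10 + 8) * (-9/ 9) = -26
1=1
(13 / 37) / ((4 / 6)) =39 / 74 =0.53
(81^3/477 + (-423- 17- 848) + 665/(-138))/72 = -1306915/526608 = -2.48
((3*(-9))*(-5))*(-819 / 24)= -36855 / 8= -4606.88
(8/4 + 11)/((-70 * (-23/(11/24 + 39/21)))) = 0.02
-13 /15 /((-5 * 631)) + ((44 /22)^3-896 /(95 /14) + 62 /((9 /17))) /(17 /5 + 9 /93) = -1448780264 /731029275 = -1.98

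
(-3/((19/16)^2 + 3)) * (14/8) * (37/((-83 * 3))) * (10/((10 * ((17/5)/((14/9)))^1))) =1160320/14337171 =0.08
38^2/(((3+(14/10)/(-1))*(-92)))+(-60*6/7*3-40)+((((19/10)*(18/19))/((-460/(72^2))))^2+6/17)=207.75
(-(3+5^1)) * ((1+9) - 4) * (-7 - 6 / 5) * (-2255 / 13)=-887568 / 13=-68274.46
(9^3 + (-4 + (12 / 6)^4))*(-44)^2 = 1434576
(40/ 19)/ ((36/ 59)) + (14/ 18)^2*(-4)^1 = 1586/ 1539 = 1.03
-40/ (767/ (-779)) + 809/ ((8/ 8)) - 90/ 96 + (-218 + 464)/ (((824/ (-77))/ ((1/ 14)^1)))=1070680107/ 1264016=847.05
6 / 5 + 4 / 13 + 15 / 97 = 10481 / 6305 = 1.66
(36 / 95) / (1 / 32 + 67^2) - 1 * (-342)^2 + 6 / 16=-1418810877131 / 12130360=-116963.62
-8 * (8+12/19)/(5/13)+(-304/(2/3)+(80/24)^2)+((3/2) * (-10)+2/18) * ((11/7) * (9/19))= -3803518/5985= -635.51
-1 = -1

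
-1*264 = -264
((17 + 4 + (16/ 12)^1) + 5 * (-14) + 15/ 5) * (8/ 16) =-67/ 3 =-22.33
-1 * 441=-441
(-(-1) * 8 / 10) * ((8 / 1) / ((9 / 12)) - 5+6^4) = 3124 / 3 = 1041.33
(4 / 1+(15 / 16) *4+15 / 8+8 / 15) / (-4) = -2.54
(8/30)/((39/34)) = 0.23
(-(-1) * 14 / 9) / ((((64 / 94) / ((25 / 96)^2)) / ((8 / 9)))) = 205625 / 1492992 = 0.14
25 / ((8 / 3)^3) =675 / 512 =1.32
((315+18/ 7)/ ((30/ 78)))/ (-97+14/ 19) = -549081/ 64015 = -8.58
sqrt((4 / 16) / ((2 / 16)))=sqrt(2)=1.41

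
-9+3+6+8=8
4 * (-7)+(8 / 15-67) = -1417 / 15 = -94.47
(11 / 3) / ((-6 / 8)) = -4.89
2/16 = 0.12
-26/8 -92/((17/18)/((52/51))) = -118573/1156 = -102.57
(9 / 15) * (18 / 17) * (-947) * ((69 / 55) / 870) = -588087 / 677875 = -0.87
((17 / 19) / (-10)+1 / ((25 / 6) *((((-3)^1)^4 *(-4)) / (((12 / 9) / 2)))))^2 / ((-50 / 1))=-47927929 / 296065125000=-0.00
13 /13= 1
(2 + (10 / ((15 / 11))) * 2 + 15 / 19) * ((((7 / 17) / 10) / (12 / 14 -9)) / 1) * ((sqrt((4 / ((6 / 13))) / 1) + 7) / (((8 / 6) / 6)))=-3.95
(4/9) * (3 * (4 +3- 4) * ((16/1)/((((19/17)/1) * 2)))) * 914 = 497216/19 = 26169.26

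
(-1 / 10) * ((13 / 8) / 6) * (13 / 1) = -169 / 480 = -0.35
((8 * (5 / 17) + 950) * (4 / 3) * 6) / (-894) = -64760 / 7599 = -8.52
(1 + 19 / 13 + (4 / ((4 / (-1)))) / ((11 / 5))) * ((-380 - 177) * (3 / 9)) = -159859 / 429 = -372.63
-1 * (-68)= 68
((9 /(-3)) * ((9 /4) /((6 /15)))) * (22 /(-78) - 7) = 3195 /26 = 122.88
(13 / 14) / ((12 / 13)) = 169 / 168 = 1.01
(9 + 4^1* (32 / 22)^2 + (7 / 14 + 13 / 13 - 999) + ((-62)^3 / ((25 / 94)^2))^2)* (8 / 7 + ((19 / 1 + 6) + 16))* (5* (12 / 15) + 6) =63318253749589156594517 / 13234375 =4784378087336134.62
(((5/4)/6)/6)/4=5/576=0.01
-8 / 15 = -0.53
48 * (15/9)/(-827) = -80/827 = -0.10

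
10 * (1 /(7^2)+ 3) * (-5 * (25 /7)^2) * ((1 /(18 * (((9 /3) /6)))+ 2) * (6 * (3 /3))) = -175750000 /7203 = -24399.56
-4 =-4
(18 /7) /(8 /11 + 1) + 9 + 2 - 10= 2.49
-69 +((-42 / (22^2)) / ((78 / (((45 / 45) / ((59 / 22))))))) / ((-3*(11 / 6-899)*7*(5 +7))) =-37604755189 / 544996452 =-69.00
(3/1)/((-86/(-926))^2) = 347.81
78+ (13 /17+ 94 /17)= 1433 /17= 84.29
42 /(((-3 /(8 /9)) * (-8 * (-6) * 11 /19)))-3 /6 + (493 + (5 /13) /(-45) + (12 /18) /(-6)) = 3798703 /7722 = 491.93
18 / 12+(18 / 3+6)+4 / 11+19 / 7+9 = 3939 / 154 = 25.58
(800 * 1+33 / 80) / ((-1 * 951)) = -64033 / 76080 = -0.84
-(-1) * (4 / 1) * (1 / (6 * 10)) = 1 / 15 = 0.07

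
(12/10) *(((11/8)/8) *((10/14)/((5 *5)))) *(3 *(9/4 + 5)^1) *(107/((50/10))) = 307197/112000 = 2.74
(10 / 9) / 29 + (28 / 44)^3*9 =819017 / 347391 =2.36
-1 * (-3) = 3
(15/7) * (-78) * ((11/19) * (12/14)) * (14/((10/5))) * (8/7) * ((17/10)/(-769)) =1050192/715939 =1.47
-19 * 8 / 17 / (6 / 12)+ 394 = 6394 / 17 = 376.12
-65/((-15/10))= 130/3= 43.33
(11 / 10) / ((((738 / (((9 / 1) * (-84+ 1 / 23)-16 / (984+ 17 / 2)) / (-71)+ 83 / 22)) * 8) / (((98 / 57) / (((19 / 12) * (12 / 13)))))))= 654837297569 / 207262866981600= 0.00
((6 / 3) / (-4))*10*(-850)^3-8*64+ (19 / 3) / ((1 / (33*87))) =3070642671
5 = 5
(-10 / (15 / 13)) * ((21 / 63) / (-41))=26 / 369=0.07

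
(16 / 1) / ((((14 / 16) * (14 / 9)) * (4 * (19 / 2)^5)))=4608 / 121328851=0.00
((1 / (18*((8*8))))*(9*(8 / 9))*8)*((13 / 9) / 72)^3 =2197 / 4897760256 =0.00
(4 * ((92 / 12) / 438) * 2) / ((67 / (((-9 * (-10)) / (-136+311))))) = 0.00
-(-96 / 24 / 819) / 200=1 / 40950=0.00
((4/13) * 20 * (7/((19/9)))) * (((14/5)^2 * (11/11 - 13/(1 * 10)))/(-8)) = 37044/6175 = 6.00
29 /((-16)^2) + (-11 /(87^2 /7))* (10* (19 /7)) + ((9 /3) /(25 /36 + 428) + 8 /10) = 96313645673 /149519842560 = 0.64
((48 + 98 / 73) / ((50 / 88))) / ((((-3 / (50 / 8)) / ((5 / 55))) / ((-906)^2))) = -985550424 / 73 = -13500690.74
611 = 611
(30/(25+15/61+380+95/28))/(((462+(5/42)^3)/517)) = 392534227008/4778029768571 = 0.08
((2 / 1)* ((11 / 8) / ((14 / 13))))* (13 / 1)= 1859 / 56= 33.20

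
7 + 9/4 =37/4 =9.25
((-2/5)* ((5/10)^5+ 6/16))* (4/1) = -13/20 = -0.65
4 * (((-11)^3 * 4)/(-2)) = 10648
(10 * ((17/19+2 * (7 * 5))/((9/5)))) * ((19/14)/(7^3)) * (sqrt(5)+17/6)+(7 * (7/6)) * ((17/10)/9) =11225 * sqrt(5)/7203+7724783/1296540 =9.44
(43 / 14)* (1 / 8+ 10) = 3483 / 112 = 31.10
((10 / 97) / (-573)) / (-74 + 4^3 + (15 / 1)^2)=-2 / 2389983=-0.00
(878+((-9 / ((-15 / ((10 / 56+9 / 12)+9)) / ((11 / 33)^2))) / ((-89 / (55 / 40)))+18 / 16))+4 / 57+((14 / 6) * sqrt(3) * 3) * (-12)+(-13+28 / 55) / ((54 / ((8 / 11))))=181295342357 / 206247888 - 84 * sqrt(3)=733.52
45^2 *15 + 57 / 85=2581932 / 85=30375.67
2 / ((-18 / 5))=-5 / 9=-0.56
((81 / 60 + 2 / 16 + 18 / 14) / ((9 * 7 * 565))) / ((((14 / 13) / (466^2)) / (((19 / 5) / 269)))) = 10365453059 / 46917769500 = 0.22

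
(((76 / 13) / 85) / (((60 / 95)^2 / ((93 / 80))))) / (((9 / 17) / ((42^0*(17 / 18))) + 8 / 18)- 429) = -10844079 / 23154872000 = -0.00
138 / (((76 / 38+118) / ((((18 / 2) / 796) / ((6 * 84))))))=23 / 891520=0.00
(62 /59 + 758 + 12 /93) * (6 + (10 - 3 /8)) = 43391875 /3658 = 11862.19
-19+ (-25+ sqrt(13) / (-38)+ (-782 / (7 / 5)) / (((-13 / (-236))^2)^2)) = -12129002463348 / 199927- sqrt(13) / 38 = -60667155.92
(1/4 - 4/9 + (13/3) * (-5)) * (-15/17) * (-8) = -7870/51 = -154.31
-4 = -4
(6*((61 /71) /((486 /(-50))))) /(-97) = 3050 /557847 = 0.01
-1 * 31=-31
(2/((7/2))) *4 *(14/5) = 32/5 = 6.40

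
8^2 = 64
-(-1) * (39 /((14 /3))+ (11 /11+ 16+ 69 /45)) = 26.89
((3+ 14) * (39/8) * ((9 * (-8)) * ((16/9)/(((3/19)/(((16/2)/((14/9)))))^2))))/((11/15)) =-8271694080/539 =-15346371.21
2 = 2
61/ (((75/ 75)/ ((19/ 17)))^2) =22021/ 289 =76.20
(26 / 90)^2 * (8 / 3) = 1352 / 6075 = 0.22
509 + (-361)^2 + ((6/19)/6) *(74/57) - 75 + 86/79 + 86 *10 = 11260683539/85557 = 131616.16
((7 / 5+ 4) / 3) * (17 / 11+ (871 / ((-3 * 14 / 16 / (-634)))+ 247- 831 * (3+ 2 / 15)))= 720761523 / 1925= 374421.57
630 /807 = 210 /269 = 0.78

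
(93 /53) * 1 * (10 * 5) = 4650 /53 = 87.74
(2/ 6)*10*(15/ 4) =12.50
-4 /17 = -0.24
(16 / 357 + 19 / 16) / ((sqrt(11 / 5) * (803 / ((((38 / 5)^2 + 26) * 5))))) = 2456611 * sqrt(55) / 42045080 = 0.43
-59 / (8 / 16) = -118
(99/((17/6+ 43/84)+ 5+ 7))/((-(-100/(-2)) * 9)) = -462/32225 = -0.01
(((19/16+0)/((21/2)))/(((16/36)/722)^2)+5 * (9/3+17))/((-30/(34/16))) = -1136910241/53760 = -21147.88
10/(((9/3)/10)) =100/3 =33.33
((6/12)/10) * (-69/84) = -23/560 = -0.04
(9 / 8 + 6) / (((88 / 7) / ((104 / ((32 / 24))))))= 15561 / 352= 44.21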